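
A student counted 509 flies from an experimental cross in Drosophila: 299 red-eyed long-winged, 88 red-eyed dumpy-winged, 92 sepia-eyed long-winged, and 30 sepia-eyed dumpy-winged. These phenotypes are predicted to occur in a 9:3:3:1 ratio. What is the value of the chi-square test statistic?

Total ratio parts = 16. Expected numbers out of 509:
  red-eyed long-winged: 509 × 9/16 = 286.3125
  red-eyed dumpy-winged: 509 × 3/16 = 95.4375
  sepia-eyed long-winged: 509 × 3/16 = 95.4375
  sepia-eyed dumpy-winged: 509 × 1/16 = 31.8125
χ² = Σ (O − E)² / E
  red-eyed long-winged: (299 − 286.3125)² / 286.3125 = 0.5622
  red-eyed dumpy-winged: (88 − 95.4375)² / 95.4375 = 0.5796
  sepia-eyed long-winged: (92 − 95.4375)² / 95.4375 = 0.1238
  sepia-eyed dumpy-winged: (30 − 31.8125)² / 31.8125 = 0.1033
χ² = 0.5622 + 0.5796 + 0.1238 + 0.1033 = 1.3689 ≈ 1.369

1.369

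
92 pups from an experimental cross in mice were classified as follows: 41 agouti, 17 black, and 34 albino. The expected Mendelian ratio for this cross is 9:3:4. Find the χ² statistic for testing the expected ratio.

The 9:3:4 ratio has 16 parts, so with N = 92 the expected counts are:
  agouti: 92 × 9/16 = 51.75
  black: 92 × 3/16 = 17.25
  albino: 92 × 4/16 = 23
χ² = Σ (O − E)² / E
  agouti: (41 − 51.75)² / 51.75 = 2.2331
  black: (17 − 17.25)² / 17.25 = 0.0036
  albino: (34 − 23)² / 23 = 5.2609
χ² = 2.2331 + 0.0036 + 5.2609 = 7.4976 ≈ 7.498

7.498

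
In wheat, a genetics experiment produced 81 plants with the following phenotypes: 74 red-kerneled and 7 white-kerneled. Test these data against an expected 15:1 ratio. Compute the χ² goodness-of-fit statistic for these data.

0.791

Under the 15:1 hypothesis (Σ ratio = 16, N = 81):
  red-kerneled: 81 × 15/16 = 75.9375
  white-kerneled: 81 × 1/16 = 5.0625
χ² = Σ (O − E)² / E
  red-kerneled: (74 − 75.9375)² / 75.9375 = 0.0494
  white-kerneled: (7 − 5.0625)² / 5.0625 = 0.7415
χ² = 0.0494 + 0.7415 = 0.7909 ≈ 0.791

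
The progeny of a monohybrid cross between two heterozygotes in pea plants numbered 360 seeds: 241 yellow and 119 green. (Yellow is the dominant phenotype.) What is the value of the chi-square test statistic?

12.459

For a monohybrid cross between heterozygotes with complete dominance, the expected phenotypic ratio is 3:1.
Under the 3:1 hypothesis (Σ ratio = 4, N = 360):
  yellow: 360 × 3/4 = 270
  green: 360 × 1/4 = 90
χ² = Σ (O − E)² / E
  yellow: (241 − 270)² / 270 = 3.1148
  green: (119 − 90)² / 90 = 9.3444
χ² = 3.1148 + 9.3444 = 12.4592 ≈ 12.459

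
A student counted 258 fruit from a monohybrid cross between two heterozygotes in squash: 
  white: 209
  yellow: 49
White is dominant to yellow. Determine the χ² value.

4.966

For a monohybrid cross between heterozygotes with complete dominance, the expected phenotypic ratio is 3:1.
The 3:1 ratio has 4 parts, so with N = 258 the expected counts are:
  white: 258 × 3/4 = 193.5
  yellow: 258 × 1/4 = 64.5
χ² = Σ (O − E)² / E
  white: (209 − 193.5)² / 193.5 = 1.2416
  yellow: (49 − 64.5)² / 64.5 = 3.7248
χ² = 1.2416 + 3.7248 = 4.9664 ≈ 4.966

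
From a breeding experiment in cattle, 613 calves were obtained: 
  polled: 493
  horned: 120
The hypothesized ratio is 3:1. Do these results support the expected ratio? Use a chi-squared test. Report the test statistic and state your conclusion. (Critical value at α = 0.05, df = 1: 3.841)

Under the 3:1 hypothesis (Σ ratio = 4, N = 613):
  polled: 613 × 3/4 = 459.75
  horned: 613 × 1/4 = 153.25
χ² = Σ (O − E)² / E
  polled: (493 − 459.75)² / 459.75 = 2.4047
  horned: (120 − 153.25)² / 153.25 = 7.2141
χ² = 2.4047 + 7.2141 = 9.6188 ≈ 9.619
Degrees of freedom = 2 − 1 = 1; critical value at α = 0.05 is 3.841.
Since 9.619 > 3.841, we reject the null hypothesis — the data do not fit the 3:1 ratio.

9.619; not consistent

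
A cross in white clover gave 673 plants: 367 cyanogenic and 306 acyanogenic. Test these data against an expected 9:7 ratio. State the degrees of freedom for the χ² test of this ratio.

1

A goodness-of-fit test with 2 phenotype classes has df = 2 − 1 = 1.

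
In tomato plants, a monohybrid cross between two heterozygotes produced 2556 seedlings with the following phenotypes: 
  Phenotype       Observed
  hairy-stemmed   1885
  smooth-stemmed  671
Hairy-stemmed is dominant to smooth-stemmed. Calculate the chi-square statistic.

2.137

For a monohybrid cross between heterozygotes with complete dominance, the expected phenotypic ratio is 3:1.
Expected counts for N = 2556 under a 3:1 ratio (total parts = 4):
  hairy-stemmed: 2556 × 3/4 = 1917
  smooth-stemmed: 2556 × 1/4 = 639
χ² = Σ (O − E)² / E
  hairy-stemmed: (1885 − 1917)² / 1917 = 0.5342
  smooth-stemmed: (671 − 639)² / 639 = 1.6025
χ² = 0.5342 + 1.6025 = 2.1367 ≈ 2.137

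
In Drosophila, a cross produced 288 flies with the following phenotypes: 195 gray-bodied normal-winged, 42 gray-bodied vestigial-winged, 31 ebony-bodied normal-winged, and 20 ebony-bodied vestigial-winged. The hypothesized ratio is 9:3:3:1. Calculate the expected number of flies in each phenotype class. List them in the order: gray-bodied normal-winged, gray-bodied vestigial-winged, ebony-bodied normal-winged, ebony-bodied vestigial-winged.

The 9:3:3:1 ratio has 16 parts, so with N = 288 the expected counts are:
  gray-bodied normal-winged: 288 × 9/16 = 162
  gray-bodied vestigial-winged: 288 × 3/16 = 54
  ebony-bodied normal-winged: 288 × 3/16 = 54
  ebony-bodied vestigial-winged: 288 × 1/16 = 18

162, 54, 54, 18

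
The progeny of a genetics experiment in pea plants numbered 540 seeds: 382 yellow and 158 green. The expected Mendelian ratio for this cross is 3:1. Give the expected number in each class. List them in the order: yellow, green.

405, 135

Expected counts for N = 540 under a 3:1 ratio (total parts = 4):
  yellow: 540 × 3/4 = 405
  green: 540 × 1/4 = 135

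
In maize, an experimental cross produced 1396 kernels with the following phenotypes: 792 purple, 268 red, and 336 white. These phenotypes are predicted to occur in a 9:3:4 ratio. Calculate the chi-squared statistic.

Expected counts for N = 1396 under a 9:3:4 ratio (total parts = 16):
  purple: 1396 × 9/16 = 785.25
  red: 1396 × 3/16 = 261.75
  white: 1396 × 4/16 = 349
χ² = Σ (O − E)² / E
  purple: (792 − 785.25)² / 785.25 = 0.0580
  red: (268 − 261.75)² / 261.75 = 0.1492
  white: (336 − 349)² / 349 = 0.4842
χ² = 0.0580 + 0.1492 + 0.4842 = 0.6914 ≈ 0.691

0.691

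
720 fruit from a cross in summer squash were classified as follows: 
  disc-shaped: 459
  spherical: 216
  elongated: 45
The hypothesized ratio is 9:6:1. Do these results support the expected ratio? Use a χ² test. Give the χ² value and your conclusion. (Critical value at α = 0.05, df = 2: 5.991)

18.000; not consistent

Under the 9:6:1 hypothesis (Σ ratio = 16, N = 720):
  disc-shaped: 720 × 9/16 = 405
  spherical: 720 × 6/16 = 270
  elongated: 720 × 1/16 = 45
χ² = Σ (O − E)² / E
  disc-shaped: (459 − 405)² / 405 = 7.2000
  spherical: (216 − 270)² / 270 = 10.8000
  elongated: (45 − 45)² / 45 = 0.0000
χ² = 7.2000 + 10.8000 + 0.0000 = 18.000
Degrees of freedom = 3 − 1 = 2; critical value at α = 0.05 is 5.991.
Since 18.000 > 5.991, we reject the null hypothesis — the data do not fit the 9:6:1 ratio.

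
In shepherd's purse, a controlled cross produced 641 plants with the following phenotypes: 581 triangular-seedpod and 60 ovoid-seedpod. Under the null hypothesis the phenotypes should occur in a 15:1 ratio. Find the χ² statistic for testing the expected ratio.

10.584

Expected counts for N = 641 under a 15:1 ratio (total parts = 16):
  triangular-seedpod: 641 × 15/16 = 600.9375
  ovoid-seedpod: 641 × 1/16 = 40.0625
χ² = Σ (O − E)² / E
  triangular-seedpod: (581 − 600.9375)² / 600.9375 = 0.6615
  ovoid-seedpod: (60 − 40.0625)² / 40.0625 = 9.9221
χ² = 0.6615 + 9.9221 = 10.5836 ≈ 10.584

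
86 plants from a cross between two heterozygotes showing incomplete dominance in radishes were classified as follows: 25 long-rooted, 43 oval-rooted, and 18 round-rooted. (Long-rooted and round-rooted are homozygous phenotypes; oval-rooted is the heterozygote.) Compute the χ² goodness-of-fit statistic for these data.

1.140

With incomplete dominance, a heterozygote × heterozygote cross gives a 1:2:1 phenotypic ratio.
Total ratio parts = 4. Expected numbers out of 86:
  long-rooted: 86 × 1/4 = 21.5
  oval-rooted: 86 × 2/4 = 43
  round-rooted: 86 × 1/4 = 21.5
χ² = Σ (O − E)² / E
  long-rooted: (25 − 21.5)² / 21.5 = 0.5698
  oval-rooted: (43 − 43)² / 43 = 0.0000
  round-rooted: (18 − 21.5)² / 21.5 = 0.5698
χ² = 0.5698 + 0.0000 + 0.5698 = 1.1396 ≈ 1.140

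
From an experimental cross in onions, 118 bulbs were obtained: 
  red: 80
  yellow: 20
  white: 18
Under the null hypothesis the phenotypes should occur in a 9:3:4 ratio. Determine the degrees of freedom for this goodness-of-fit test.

A goodness-of-fit test with 3 phenotype classes has df = 3 − 1 = 2.

2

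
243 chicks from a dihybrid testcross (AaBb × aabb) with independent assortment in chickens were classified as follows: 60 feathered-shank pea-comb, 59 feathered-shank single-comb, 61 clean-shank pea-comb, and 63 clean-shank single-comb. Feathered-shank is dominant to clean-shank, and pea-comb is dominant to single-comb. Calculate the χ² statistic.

0.144

A dihybrid testcross with independent assortment gives a 1:1:1:1 ratio.
The 1:1:1:1 ratio has 4 parts, so with N = 243 the expected counts are:
  feathered-shank pea-comb: 243 × 1/4 = 60.75
  feathered-shank single-comb: 243 × 1/4 = 60.75
  clean-shank pea-comb: 243 × 1/4 = 60.75
  clean-shank single-comb: 243 × 1/4 = 60.75
χ² = Σ (O − E)² / E
  feathered-shank pea-comb: (60 − 60.75)² / 60.75 = 0.0093
  feathered-shank single-comb: (59 − 60.75)² / 60.75 = 0.0504
  clean-shank pea-comb: (61 − 60.75)² / 60.75 = 0.0010
  clean-shank single-comb: (63 − 60.75)² / 60.75 = 0.0833
χ² = 0.0093 + 0.0504 + 0.0010 + 0.0833 = 0.144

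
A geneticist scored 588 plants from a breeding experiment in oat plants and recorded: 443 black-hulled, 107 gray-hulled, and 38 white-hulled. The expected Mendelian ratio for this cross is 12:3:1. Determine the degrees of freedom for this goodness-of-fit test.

2

A goodness-of-fit test with 3 phenotype classes has df = 3 − 1 = 2.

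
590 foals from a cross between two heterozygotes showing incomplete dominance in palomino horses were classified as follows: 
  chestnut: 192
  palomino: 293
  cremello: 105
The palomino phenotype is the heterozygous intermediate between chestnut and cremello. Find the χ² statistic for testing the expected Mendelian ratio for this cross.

With incomplete dominance, a heterozygote × heterozygote cross gives a 1:2:1 phenotypic ratio.
Expected counts for N = 590 under a 1:2:1 ratio (total parts = 4):
  chestnut: 590 × 1/4 = 147.5
  palomino: 590 × 2/4 = 295
  cremello: 590 × 1/4 = 147.5
χ² = Σ (O − E)² / E
  chestnut: (192 − 147.5)² / 147.5 = 13.4254
  palomino: (293 − 295)² / 295 = 0.0136
  cremello: (105 − 147.5)² / 147.5 = 12.2458
χ² = 13.4254 + 0.0136 + 12.2458 = 25.6848 ≈ 25.685

25.685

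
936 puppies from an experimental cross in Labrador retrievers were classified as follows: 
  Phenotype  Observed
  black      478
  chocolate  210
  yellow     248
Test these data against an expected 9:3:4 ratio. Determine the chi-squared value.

Expected counts for N = 936 under a 9:3:4 ratio (total parts = 16):
  black: 936 × 9/16 = 526.5
  chocolate: 936 × 3/16 = 175.5
  yellow: 936 × 4/16 = 234
χ² = Σ (O − E)² / E
  black: (478 − 526.5)² / 526.5 = 4.4677
  chocolate: (210 − 175.5)² / 175.5 = 6.7821
  yellow: (248 − 234)² / 234 = 0.8376
χ² = 4.4677 + 6.7821 + 0.8376 = 12.0874 ≈ 12.087

12.087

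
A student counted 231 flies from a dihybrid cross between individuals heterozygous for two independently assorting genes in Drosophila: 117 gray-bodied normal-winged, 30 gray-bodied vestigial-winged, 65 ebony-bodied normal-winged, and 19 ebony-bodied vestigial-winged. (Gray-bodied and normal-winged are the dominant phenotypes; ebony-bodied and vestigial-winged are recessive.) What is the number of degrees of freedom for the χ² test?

A dihybrid F₂ with independent assortment and complete dominance at both loci gives a 9:3:3:1 phenotypic ratio.
A goodness-of-fit test with 4 phenotype classes has df = 4 − 1 = 3.

3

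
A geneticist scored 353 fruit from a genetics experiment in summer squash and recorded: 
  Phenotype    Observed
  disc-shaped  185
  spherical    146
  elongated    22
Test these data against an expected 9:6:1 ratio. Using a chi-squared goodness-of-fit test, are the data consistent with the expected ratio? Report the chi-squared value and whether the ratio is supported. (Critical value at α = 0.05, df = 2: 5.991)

Total ratio parts = 16. Expected numbers out of 353:
  disc-shaped: 353 × 9/16 = 198.5625
  spherical: 353 × 6/16 = 132.375
  elongated: 353 × 1/16 = 22.0625
χ² = Σ (O − E)² / E
  disc-shaped: (185 − 198.5625)² / 198.5625 = 0.9264
  spherical: (146 − 132.375)² / 132.375 = 1.4024
  elongated: (22 − 22.0625)² / 22.0625 = 0.0002
χ² = 0.9264 + 1.4024 + 0.0002 = 2.329
Degrees of freedom = 3 − 1 = 2; critical value at α = 0.05 is 5.991.
Since 2.329 < 5.991, we fail to reject the null hypothesis — the data are consistent with the 9:6:1 ratio.

2.329; consistent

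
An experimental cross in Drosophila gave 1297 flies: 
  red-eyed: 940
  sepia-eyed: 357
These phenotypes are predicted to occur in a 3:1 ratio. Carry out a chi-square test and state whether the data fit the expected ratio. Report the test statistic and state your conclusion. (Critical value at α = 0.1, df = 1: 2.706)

4.410; not consistent

The 3:1 ratio has 4 parts, so with N = 1297 the expected counts are:
  red-eyed: 1297 × 3/4 = 972.75
  sepia-eyed: 1297 × 1/4 = 324.25
χ² = Σ (O − E)² / E
  red-eyed: (940 − 972.75)² / 972.75 = 1.1026
  sepia-eyed: (357 − 324.25)² / 324.25 = 3.3078
χ² = 1.1026 + 3.3078 = 4.4104 ≈ 4.410
Degrees of freedom = 2 − 1 = 1; critical value at α = 0.1 is 2.706.
Since 4.410 > 2.706, we reject the null hypothesis — the data do not fit the 3:1 ratio.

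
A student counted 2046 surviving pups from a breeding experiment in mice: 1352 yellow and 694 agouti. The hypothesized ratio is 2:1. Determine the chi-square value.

Total ratio parts = 3. Expected numbers out of 2046:
  yellow: 2046 × 2/3 = 1364
  agouti: 2046 × 1/3 = 682
χ² = Σ (O − E)² / E
  yellow: (1352 − 1364)² / 1364 = 0.1056
  agouti: (694 − 682)² / 682 = 0.2111
χ² = 0.1056 + 0.2111 = 0.3167 ≈ 0.317

0.317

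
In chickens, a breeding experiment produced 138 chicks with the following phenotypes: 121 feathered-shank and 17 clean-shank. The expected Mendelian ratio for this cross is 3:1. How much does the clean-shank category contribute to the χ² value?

8.877

Under the 3:1 hypothesis (Σ ratio = 4, N = 138):
  feathered-shank: 138 × 3/4 = 103.5
  clean-shank: 138 × 1/4 = 34.5
Contribution of clean-shank: (17 − 34.5)² / 34.5 = 8.8768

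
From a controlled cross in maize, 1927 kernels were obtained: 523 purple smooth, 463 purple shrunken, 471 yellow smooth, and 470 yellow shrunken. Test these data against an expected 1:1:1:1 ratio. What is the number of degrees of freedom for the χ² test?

A goodness-of-fit test with 4 phenotype classes has df = 4 − 1 = 3.

3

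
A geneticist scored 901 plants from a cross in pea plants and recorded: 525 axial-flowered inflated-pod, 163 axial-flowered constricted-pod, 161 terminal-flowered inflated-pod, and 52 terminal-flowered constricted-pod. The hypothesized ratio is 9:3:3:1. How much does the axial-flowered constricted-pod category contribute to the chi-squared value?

0.209

Expected counts for N = 901 under a 9:3:3:1 ratio (total parts = 16):
  axial-flowered inflated-pod: 901 × 9/16 = 506.8125
  axial-flowered constricted-pod: 901 × 3/16 = 168.9375
  terminal-flowered inflated-pod: 901 × 3/16 = 168.9375
  terminal-flowered constricted-pod: 901 × 1/16 = 56.3125
Contribution of axial-flowered constricted-pod: (163 − 168.9375)² / 168.9375 = 0.2087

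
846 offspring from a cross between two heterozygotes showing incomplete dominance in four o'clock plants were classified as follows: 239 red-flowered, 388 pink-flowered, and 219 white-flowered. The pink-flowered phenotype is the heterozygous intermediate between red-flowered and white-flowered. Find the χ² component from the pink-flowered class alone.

2.896

With incomplete dominance, a heterozygote × heterozygote cross gives a 1:2:1 phenotypic ratio.
The 1:2:1 ratio has 4 parts, so with N = 846 the expected counts are:
  red-flowered: 846 × 1/4 = 211.5
  pink-flowered: 846 × 2/4 = 423
  white-flowered: 846 × 1/4 = 211.5
Contribution of pink-flowered: (388 − 423)² / 423 = 2.8960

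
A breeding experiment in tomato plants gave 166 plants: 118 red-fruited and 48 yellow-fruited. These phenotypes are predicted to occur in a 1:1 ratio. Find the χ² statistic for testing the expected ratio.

The 1:1 ratio has 2 parts, so with N = 166 the expected counts are:
  red-fruited: 166 × 1/2 = 83
  yellow-fruited: 166 × 1/2 = 83
χ² = Σ (O − E)² / E
  red-fruited: (118 − 83)² / 83 = 14.7590
  yellow-fruited: (48 − 83)² / 83 = 14.7590
χ² = 14.7590 + 14.7590 = 29.518

29.518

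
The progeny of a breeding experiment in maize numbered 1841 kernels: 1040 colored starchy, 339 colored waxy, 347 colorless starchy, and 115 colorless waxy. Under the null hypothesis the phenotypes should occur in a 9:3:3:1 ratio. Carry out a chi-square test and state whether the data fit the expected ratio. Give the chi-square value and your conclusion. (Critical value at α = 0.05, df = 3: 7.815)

Expected counts for N = 1841 under a 9:3:3:1 ratio (total parts = 16):
  colored starchy: 1841 × 9/16 = 1035.5625
  colored waxy: 1841 × 3/16 = 345.1875
  colorless starchy: 1841 × 3/16 = 345.1875
  colorless waxy: 1841 × 1/16 = 115.0625
χ² = Σ (O − E)² / E
  colored starchy: (1040 − 1035.5625)² / 1035.5625 = 0.0190
  colored waxy: (339 − 345.1875)² / 345.1875 = 0.1109
  colorless starchy: (347 − 345.1875)² / 345.1875 = 0.0095
  colorless waxy: (115 − 115.0625)² / 115.0625 = 0.0000
χ² = 0.0190 + 0.1109 + 0.0095 + 0.0000 = 0.1394 ≈ 0.139
Degrees of freedom = 4 − 1 = 3; critical value at α = 0.05 is 7.815.
Since 0.139 < 7.815, we fail to reject the null hypothesis — the data are consistent with the 9:3:3:1 ratio.

0.139; consistent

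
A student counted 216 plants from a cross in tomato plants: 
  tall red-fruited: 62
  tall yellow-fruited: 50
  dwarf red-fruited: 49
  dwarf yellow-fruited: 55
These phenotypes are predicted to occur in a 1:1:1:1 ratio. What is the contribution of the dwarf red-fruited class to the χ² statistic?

0.463

Expected counts for N = 216 under a 1:1:1:1 ratio (total parts = 4):
  tall red-fruited: 216 × 1/4 = 54
  tall yellow-fruited: 216 × 1/4 = 54
  dwarf red-fruited: 216 × 1/4 = 54
  dwarf yellow-fruited: 216 × 1/4 = 54
Contribution of dwarf red-fruited: (49 − 54)² / 54 = 0.4630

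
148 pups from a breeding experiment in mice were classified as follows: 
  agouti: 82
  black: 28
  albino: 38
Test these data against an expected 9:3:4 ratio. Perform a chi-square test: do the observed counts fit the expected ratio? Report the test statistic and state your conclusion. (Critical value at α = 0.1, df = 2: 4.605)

0.048; consistent

Under the 9:3:4 hypothesis (Σ ratio = 16, N = 148):
  agouti: 148 × 9/16 = 83.25
  black: 148 × 3/16 = 27.75
  albino: 148 × 4/16 = 37
χ² = Σ (O − E)² / E
  agouti: (82 − 83.25)² / 83.25 = 0.0188
  black: (28 − 27.75)² / 27.75 = 0.0023
  albino: (38 − 37)² / 37 = 0.0270
χ² = 0.0188 + 0.0023 + 0.0270 = 0.0481 ≈ 0.048
Degrees of freedom = 3 − 1 = 2; critical value at α = 0.1 is 4.605.
Since 0.048 < 4.605, we fail to reject the null hypothesis — the data are consistent with the 9:3:4 ratio.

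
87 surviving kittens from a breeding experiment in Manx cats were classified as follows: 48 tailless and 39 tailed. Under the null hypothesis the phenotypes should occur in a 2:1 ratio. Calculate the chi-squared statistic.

Expected counts for N = 87 under a 2:1 ratio (total parts = 3):
  tailless: 87 × 2/3 = 58
  tailed: 87 × 1/3 = 29
χ² = Σ (O − E)² / E
  tailless: (48 − 58)² / 58 = 1.7241
  tailed: (39 − 29)² / 29 = 3.4483
χ² = 1.7241 + 3.4483 = 5.1724 ≈ 5.172

5.172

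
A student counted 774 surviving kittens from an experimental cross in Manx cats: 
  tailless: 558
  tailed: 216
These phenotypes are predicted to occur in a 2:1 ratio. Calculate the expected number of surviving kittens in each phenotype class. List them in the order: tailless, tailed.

516, 258

The 2:1 ratio has 3 parts, so with N = 774 the expected counts are:
  tailless: 774 × 2/3 = 516
  tailed: 774 × 1/3 = 258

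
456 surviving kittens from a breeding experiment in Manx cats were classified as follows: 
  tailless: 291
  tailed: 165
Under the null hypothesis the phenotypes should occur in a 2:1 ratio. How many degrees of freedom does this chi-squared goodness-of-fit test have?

A goodness-of-fit test with 2 phenotype classes has df = 2 − 1 = 1.

1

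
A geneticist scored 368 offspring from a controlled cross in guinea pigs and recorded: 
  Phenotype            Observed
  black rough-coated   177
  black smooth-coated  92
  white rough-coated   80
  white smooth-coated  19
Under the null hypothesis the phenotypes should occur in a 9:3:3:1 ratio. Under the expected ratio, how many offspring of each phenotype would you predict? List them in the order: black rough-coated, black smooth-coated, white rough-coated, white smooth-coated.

207, 69, 69, 23

Total ratio parts = 16. Expected numbers out of 368:
  black rough-coated: 368 × 9/16 = 207
  black smooth-coated: 368 × 3/16 = 69
  white rough-coated: 368 × 3/16 = 69
  white smooth-coated: 368 × 1/16 = 23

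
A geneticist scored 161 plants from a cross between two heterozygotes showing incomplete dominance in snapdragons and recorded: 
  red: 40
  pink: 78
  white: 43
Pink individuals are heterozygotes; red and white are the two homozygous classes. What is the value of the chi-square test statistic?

With incomplete dominance, a heterozygote × heterozygote cross gives a 1:2:1 phenotypic ratio.
Expected counts for N = 161 under a 1:2:1 ratio (total parts = 4):
  red: 161 × 1/4 = 40.25
  pink: 161 × 2/4 = 80.5
  white: 161 × 1/4 = 40.25
χ² = Σ (O − E)² / E
  red: (40 − 40.25)² / 40.25 = 0.0016
  pink: (78 − 80.5)² / 80.5 = 0.0776
  white: (43 − 40.25)² / 40.25 = 0.1879
χ² = 0.0016 + 0.0776 + 0.1879 = 0.2671 ≈ 0.267

0.267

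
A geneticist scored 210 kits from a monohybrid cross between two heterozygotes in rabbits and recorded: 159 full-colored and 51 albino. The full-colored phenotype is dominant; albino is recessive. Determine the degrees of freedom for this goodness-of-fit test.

1

For a monohybrid cross between heterozygotes with complete dominance, the expected phenotypic ratio is 3:1.
A goodness-of-fit test with 2 phenotype classes has df = 2 − 1 = 1.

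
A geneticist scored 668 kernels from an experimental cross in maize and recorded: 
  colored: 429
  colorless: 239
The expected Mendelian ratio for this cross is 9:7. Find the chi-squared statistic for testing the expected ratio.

17.249

Expected counts for N = 668 under a 9:7 ratio (total parts = 16):
  colored: 668 × 9/16 = 375.75
  colorless: 668 × 7/16 = 292.25
χ² = Σ (O − E)² / E
  colored: (429 − 375.75)² / 375.75 = 7.5464
  colorless: (239 − 292.25)² / 292.25 = 9.7025
χ² = 7.5464 + 9.7025 = 17.2489 ≈ 17.249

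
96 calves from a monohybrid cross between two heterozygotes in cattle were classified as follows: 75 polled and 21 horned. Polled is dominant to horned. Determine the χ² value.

For a monohybrid cross between heterozygotes with complete dominance, the expected phenotypic ratio is 3:1.
The 3:1 ratio has 4 parts, so with N = 96 the expected counts are:
  polled: 96 × 3/4 = 72
  horned: 96 × 1/4 = 24
χ² = Σ (O − E)² / E
  polled: (75 − 72)² / 72 = 0.1250
  horned: (21 − 24)² / 24 = 0.3750
χ² = 0.1250 + 0.3750 = 0.500

0.500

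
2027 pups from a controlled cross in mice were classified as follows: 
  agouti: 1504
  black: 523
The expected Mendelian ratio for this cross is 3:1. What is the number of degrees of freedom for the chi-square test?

A goodness-of-fit test with 2 phenotype classes has df = 2 − 1 = 1.

1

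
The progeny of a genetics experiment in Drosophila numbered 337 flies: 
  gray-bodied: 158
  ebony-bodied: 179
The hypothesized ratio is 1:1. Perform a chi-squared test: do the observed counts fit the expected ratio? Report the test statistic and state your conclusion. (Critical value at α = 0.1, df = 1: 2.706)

The 1:1 ratio has 2 parts, so with N = 337 the expected counts are:
  gray-bodied: 337 × 1/2 = 168.5
  ebony-bodied: 337 × 1/2 = 168.5
χ² = Σ (O − E)² / E
  gray-bodied: (158 − 168.5)² / 168.5 = 0.6543
  ebony-bodied: (179 − 168.5)² / 168.5 = 0.6543
χ² = 0.6543 + 0.6543 = 1.3086 ≈ 1.309
Degrees of freedom = 2 − 1 = 1; critical value at α = 0.1 is 2.706.
Since 1.309 < 2.706, we fail to reject the null hypothesis — the data are consistent with the 1:1 ratio.

1.309; consistent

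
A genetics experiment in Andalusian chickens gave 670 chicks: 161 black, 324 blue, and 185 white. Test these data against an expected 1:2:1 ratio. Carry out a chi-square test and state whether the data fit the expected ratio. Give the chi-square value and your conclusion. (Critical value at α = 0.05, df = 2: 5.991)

2.442; consistent

Under the 1:2:1 hypothesis (Σ ratio = 4, N = 670):
  black: 670 × 1/4 = 167.5
  blue: 670 × 2/4 = 335
  white: 670 × 1/4 = 167.5
χ² = Σ (O − E)² / E
  black: (161 − 167.5)² / 167.5 = 0.2522
  blue: (324 − 335)² / 335 = 0.3612
  white: (185 − 167.5)² / 167.5 = 1.8284
χ² = 0.2522 + 0.3612 + 1.8284 = 2.4418 ≈ 2.442
Degrees of freedom = 3 − 1 = 2; critical value at α = 0.05 is 5.991.
Since 2.442 < 5.991, we fail to reject the null hypothesis — the data are consistent with the 1:2:1 ratio.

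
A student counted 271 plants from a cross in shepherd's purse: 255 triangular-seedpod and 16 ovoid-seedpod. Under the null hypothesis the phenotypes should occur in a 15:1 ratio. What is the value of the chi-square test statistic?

0.055

Expected counts for N = 271 under a 15:1 ratio (total parts = 16):
  triangular-seedpod: 271 × 15/16 = 254.0625
  ovoid-seedpod: 271 × 1/16 = 16.9375
χ² = Σ (O − E)² / E
  triangular-seedpod: (255 − 254.0625)² / 254.0625 = 0.0035
  ovoid-seedpod: (16 − 16.9375)² / 16.9375 = 0.0519
χ² = 0.0035 + 0.0519 = 0.0554 ≈ 0.055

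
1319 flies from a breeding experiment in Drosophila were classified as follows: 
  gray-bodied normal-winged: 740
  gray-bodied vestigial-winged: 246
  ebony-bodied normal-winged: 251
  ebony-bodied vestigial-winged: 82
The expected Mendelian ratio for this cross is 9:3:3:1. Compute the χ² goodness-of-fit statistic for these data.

0.069

Under the 9:3:3:1 hypothesis (Σ ratio = 16, N = 1319):
  gray-bodied normal-winged: 1319 × 9/16 = 741.9375
  gray-bodied vestigial-winged: 1319 × 3/16 = 247.3125
  ebony-bodied normal-winged: 1319 × 3/16 = 247.3125
  ebony-bodied vestigial-winged: 1319 × 1/16 = 82.4375
χ² = Σ (O − E)² / E
  gray-bodied normal-winged: (740 − 741.9375)² / 741.9375 = 0.0051
  gray-bodied vestigial-winged: (246 − 247.3125)² / 247.3125 = 0.0070
  ebony-bodied normal-winged: (251 − 247.3125)² / 247.3125 = 0.0550
  ebony-bodied vestigial-winged: (82 − 82.4375)² / 82.4375 = 0.0023
χ² = 0.0051 + 0.0070 + 0.0550 + 0.0023 = 0.0694 ≈ 0.069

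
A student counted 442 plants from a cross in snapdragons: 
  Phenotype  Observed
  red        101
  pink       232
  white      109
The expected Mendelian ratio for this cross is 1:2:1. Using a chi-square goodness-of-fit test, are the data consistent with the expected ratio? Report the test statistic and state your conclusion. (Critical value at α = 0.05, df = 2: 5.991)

Expected counts for N = 442 under a 1:2:1 ratio (total parts = 4):
  red: 442 × 1/4 = 110.5
  pink: 442 × 2/4 = 221
  white: 442 × 1/4 = 110.5
χ² = Σ (O − E)² / E
  red: (101 − 110.5)² / 110.5 = 0.8167
  pink: (232 − 221)² / 221 = 0.5475
  white: (109 − 110.5)² / 110.5 = 0.0204
χ² = 0.8167 + 0.5475 + 0.0204 = 1.3846 ≈ 1.385
Degrees of freedom = 3 − 1 = 2; critical value at α = 0.05 is 5.991.
Since 1.385 < 5.991, we fail to reject the null hypothesis — the data are consistent with the 1:2:1 ratio.

1.385; consistent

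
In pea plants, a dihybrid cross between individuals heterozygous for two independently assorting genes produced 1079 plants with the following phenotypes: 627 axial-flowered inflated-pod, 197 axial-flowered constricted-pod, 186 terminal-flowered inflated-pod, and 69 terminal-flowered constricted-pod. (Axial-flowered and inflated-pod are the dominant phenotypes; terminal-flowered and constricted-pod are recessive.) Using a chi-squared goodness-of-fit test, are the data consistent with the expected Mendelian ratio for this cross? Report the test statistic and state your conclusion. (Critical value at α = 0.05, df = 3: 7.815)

A dihybrid F₂ with independent assortment and complete dominance at both loci gives a 9:3:3:1 phenotypic ratio.
Under the 9:3:3:1 hypothesis (Σ ratio = 16, N = 1079):
  axial-flowered inflated-pod: 1079 × 9/16 = 606.9375
  axial-flowered constricted-pod: 1079 × 3/16 = 202.3125
  terminal-flowered inflated-pod: 1079 × 3/16 = 202.3125
  terminal-flowered constricted-pod: 1079 × 1/16 = 67.4375
χ² = Σ (O − E)² / E
  axial-flowered inflated-pod: (627 − 606.9375)² / 606.9375 = 0.6632
  axial-flowered constricted-pod: (197 − 202.3125)² / 202.3125 = 0.1395
  terminal-flowered inflated-pod: (186 − 202.3125)² / 202.3125 = 1.3153
  terminal-flowered constricted-pod: (69 − 67.4375)² / 67.4375 = 0.0362
χ² = 0.6632 + 0.1395 + 1.3153 + 0.0362 = 2.1542 ≈ 2.154
Degrees of freedom = 4 − 1 = 3; critical value at α = 0.05 is 7.815.
Since 2.154 < 7.815, we fail to reject the null hypothesis — the data are consistent with the 9:3:3:1 ratio.

2.154; consistent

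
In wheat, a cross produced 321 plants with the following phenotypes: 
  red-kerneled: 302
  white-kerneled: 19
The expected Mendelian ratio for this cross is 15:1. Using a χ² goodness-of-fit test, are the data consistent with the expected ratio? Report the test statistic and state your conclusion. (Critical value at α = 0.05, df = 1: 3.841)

0.060; consistent

Under the 15:1 hypothesis (Σ ratio = 16, N = 321):
  red-kerneled: 321 × 15/16 = 300.9375
  white-kerneled: 321 × 1/16 = 20.0625
χ² = Σ (O − E)² / E
  red-kerneled: (302 − 300.9375)² / 300.9375 = 0.0038
  white-kerneled: (19 − 20.0625)² / 20.0625 = 0.0563
χ² = 0.0038 + 0.0563 = 0.0601 ≈ 0.060
Degrees of freedom = 2 − 1 = 1; critical value at α = 0.05 is 3.841.
Since 0.060 < 3.841, we fail to reject the null hypothesis — the data are consistent with the 15:1 ratio.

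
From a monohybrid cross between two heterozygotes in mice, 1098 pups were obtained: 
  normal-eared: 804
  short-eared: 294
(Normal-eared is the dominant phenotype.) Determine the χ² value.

For a monohybrid cross between heterozygotes with complete dominance, the expected phenotypic ratio is 3:1.
Expected counts for N = 1098 under a 3:1 ratio (total parts = 4):
  normal-eared: 1098 × 3/4 = 823.5
  short-eared: 1098 × 1/4 = 274.5
χ² = Σ (O − E)² / E
  normal-eared: (804 − 823.5)² / 823.5 = 0.4617
  short-eared: (294 − 274.5)² / 274.5 = 1.3852
χ² = 0.4617 + 1.3852 = 1.8469 ≈ 1.847

1.847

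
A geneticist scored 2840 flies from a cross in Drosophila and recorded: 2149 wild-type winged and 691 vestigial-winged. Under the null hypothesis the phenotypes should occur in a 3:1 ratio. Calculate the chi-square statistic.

Under the 3:1 hypothesis (Σ ratio = 4, N = 2840):
  wild-type winged: 2840 × 3/4 = 2130
  vestigial-winged: 2840 × 1/4 = 710
χ² = Σ (O − E)² / E
  wild-type winged: (2149 − 2130)² / 2130 = 0.1695
  vestigial-winged: (691 − 710)² / 710 = 0.5085
χ² = 0.1695 + 0.5085 = 0.678

0.678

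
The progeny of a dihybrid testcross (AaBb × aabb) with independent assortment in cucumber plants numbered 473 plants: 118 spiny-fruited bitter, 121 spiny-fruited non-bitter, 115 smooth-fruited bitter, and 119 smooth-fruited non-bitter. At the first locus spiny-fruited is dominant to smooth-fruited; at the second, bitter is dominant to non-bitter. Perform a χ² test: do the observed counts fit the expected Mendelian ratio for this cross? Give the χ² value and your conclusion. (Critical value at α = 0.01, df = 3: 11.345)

0.159; consistent

A dihybrid testcross with independent assortment gives a 1:1:1:1 ratio.
The 1:1:1:1 ratio has 4 parts, so with N = 473 the expected counts are:
  spiny-fruited bitter: 473 × 1/4 = 118.25
  spiny-fruited non-bitter: 473 × 1/4 = 118.25
  smooth-fruited bitter: 473 × 1/4 = 118.25
  smooth-fruited non-bitter: 473 × 1/4 = 118.25
χ² = Σ (O − E)² / E
  spiny-fruited bitter: (118 − 118.25)² / 118.25 = 0.0005
  spiny-fruited non-bitter: (121 − 118.25)² / 118.25 = 0.0640
  smooth-fruited bitter: (115 − 118.25)² / 118.25 = 0.0893
  smooth-fruited non-bitter: (119 − 118.25)² / 118.25 = 0.0048
χ² = 0.0005 + 0.0640 + 0.0893 + 0.0048 = 0.1586 ≈ 0.159
Degrees of freedom = 4 − 1 = 3; critical value at α = 0.01 is 11.345.
Since 0.159 < 11.345, we fail to reject the null hypothesis — the data are consistent with the 1:1:1:1 ratio.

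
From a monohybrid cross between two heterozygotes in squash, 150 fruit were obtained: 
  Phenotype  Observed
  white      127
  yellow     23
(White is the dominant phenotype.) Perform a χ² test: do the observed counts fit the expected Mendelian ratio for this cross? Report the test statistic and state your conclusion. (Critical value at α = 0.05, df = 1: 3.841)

For a monohybrid cross between heterozygotes with complete dominance, the expected phenotypic ratio is 3:1.
Total ratio parts = 4. Expected numbers out of 150:
  white: 150 × 3/4 = 112.5
  yellow: 150 × 1/4 = 37.5
χ² = Σ (O − E)² / E
  white: (127 − 112.5)² / 112.5 = 1.8689
  yellow: (23 − 37.5)² / 37.5 = 5.6067
χ² = 1.8689 + 5.6067 = 7.4756 ≈ 7.476
Degrees of freedom = 2 − 1 = 1; critical value at α = 0.05 is 3.841.
Since 7.476 > 3.841, we reject the null hypothesis — the data do not fit the 3:1 ratio.

7.476; not consistent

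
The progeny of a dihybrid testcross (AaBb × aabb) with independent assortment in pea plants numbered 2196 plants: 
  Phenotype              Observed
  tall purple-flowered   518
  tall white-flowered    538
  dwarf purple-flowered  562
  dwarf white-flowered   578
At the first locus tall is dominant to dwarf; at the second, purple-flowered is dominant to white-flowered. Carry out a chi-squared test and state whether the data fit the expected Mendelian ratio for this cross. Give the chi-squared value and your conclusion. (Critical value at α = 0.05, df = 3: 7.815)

3.811; consistent

A dihybrid testcross with independent assortment gives a 1:1:1:1 ratio.
Under the 1:1:1:1 hypothesis (Σ ratio = 4, N = 2196):
  tall purple-flowered: 2196 × 1/4 = 549
  tall white-flowered: 2196 × 1/4 = 549
  dwarf purple-flowered: 2196 × 1/4 = 549
  dwarf white-flowered: 2196 × 1/4 = 549
χ² = Σ (O − E)² / E
  tall purple-flowered: (518 − 549)² / 549 = 1.7505
  tall white-flowered: (538 − 549)² / 549 = 0.2204
  dwarf purple-flowered: (562 − 549)² / 549 = 0.3078
  dwarf white-flowered: (578 − 549)² / 549 = 1.5319
χ² = 1.7505 + 0.2204 + 0.3078 + 1.5319 = 3.8106 ≈ 3.811
Degrees of freedom = 4 − 1 = 3; critical value at α = 0.05 is 7.815.
Since 3.811 < 7.815, we fail to reject the null hypothesis — the data are consistent with the 1:1:1:1 ratio.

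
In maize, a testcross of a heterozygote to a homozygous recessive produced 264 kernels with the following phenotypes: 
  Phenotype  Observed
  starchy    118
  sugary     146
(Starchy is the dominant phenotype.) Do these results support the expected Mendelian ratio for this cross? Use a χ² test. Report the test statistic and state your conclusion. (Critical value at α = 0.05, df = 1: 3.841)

2.970; consistent

A testcross of a heterozygote (Aa × aa) gives a 1:1 phenotypic ratio.
Under the 1:1 hypothesis (Σ ratio = 2, N = 264):
  starchy: 264 × 1/2 = 132
  sugary: 264 × 1/2 = 132
χ² = Σ (O − E)² / E
  starchy: (118 − 132)² / 132 = 1.4848
  sugary: (146 − 132)² / 132 = 1.4848
χ² = 1.4848 + 1.4848 = 2.9696 ≈ 2.970
Degrees of freedom = 2 − 1 = 1; critical value at α = 0.05 is 3.841.
Since 2.970 < 3.841, we fail to reject the null hypothesis — the data are consistent with the 1:1 ratio.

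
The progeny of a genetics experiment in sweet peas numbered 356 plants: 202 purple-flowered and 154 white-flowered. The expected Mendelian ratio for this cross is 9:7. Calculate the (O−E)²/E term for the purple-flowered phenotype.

0.015

Under the 9:7 hypothesis (Σ ratio = 16, N = 356):
  purple-flowered: 356 × 9/16 = 200.25
  white-flowered: 356 × 7/16 = 155.75
Contribution of purple-flowered: (202 − 200.25)² / 200.25 = 0.0153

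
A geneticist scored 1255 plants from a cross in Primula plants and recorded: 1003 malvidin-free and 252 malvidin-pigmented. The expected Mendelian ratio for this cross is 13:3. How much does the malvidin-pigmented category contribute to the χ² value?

The 13:3 ratio has 16 parts, so with N = 1255 the expected counts are:
  malvidin-free: 1255 × 13/16 = 1019.6875
  malvidin-pigmented: 1255 × 3/16 = 235.3125
Contribution of malvidin-pigmented: (252 − 235.3125)² / 235.3125 = 1.1834

1.183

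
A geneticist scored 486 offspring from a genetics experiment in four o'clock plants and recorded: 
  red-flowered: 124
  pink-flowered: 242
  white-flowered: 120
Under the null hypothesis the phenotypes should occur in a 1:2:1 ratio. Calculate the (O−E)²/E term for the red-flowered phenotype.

0.051

Total ratio parts = 4. Expected numbers out of 486:
  red-flowered: 486 × 1/4 = 121.5
  pink-flowered: 486 × 2/4 = 243
  white-flowered: 486 × 1/4 = 121.5
Contribution of red-flowered: (124 − 121.5)² / 121.5 = 0.0514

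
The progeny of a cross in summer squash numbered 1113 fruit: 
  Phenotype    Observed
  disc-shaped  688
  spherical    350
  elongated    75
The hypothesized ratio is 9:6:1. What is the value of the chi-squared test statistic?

The 9:6:1 ratio has 16 parts, so with N = 1113 the expected counts are:
  disc-shaped: 1113 × 9/16 = 626.0625
  spherical: 1113 × 6/16 = 417.375
  elongated: 1113 × 1/16 = 69.5625
χ² = Σ (O − E)² / E
  disc-shaped: (688 − 626.0625)² / 626.0625 = 6.1276
  spherical: (350 − 417.375)² / 417.375 = 10.8760
  elongated: (75 − 69.5625)² / 69.5625 = 0.4250
χ² = 6.1276 + 10.8760 + 0.4250 = 17.4286 ≈ 17.429

17.429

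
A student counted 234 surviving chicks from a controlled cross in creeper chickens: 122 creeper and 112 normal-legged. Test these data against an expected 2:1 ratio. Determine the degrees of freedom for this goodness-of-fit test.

A goodness-of-fit test with 2 phenotype classes has df = 2 − 1 = 1.

1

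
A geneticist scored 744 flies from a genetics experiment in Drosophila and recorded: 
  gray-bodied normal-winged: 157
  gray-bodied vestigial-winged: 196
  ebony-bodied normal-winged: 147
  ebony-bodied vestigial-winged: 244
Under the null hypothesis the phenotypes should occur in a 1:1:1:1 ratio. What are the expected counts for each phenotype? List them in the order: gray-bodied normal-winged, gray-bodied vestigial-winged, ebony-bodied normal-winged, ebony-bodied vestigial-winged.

186, 186, 186, 186

The 1:1:1:1 ratio has 4 parts, so with N = 744 the expected counts are:
  gray-bodied normal-winged: 744 × 1/4 = 186
  gray-bodied vestigial-winged: 744 × 1/4 = 186
  ebony-bodied normal-winged: 744 × 1/4 = 186
  ebony-bodied vestigial-winged: 744 × 1/4 = 186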